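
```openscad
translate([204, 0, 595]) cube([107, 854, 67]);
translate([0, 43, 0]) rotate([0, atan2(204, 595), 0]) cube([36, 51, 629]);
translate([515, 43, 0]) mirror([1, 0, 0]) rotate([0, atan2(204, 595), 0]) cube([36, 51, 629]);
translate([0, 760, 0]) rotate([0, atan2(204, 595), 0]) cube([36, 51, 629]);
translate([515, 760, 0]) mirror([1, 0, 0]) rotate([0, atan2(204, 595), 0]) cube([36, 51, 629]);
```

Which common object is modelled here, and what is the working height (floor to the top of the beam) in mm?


A sawhorse. The overall height is 662 mm.

A beam across two mirrored pairs of raked legs — a sawhorse. The beam's underside is at z = 595 (matching the legs' vertical rise in atan2(204, 595)) and the beam is 67 mm tall, so its top is at 595 + 67 = 662 mm. The raked legs top out at the beam's underside, so that is the highest point.


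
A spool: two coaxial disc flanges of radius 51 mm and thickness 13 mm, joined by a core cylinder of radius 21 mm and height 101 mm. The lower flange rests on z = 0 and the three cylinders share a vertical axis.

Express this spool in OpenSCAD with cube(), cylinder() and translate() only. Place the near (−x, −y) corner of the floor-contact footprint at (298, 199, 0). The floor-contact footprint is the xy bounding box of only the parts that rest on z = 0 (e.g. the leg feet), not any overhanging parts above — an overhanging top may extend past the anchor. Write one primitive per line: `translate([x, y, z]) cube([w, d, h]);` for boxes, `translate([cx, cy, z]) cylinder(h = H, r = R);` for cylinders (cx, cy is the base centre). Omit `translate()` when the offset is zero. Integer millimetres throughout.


translate([349, 250, 0]) cylinder(h = 13, r = 51);
translate([349, 250, 13]) cylinder(h = 101, r = 21);
translate([349, 250, 114]) cylinder(h = 13, r = 51);


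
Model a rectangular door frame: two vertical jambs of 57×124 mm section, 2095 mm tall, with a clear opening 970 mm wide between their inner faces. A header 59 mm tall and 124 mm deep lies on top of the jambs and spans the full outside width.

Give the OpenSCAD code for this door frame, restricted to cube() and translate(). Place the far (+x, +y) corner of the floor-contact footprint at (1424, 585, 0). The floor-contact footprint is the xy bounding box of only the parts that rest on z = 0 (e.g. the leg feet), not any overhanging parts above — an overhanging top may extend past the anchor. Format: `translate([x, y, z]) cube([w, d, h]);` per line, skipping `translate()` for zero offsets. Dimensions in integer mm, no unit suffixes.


translate([340, 461, 0]) cube([57, 124, 2095]);
translate([1367, 461, 0]) cube([57, 124, 2095]);
translate([340, 461, 2095]) cube([1084, 124, 59]);


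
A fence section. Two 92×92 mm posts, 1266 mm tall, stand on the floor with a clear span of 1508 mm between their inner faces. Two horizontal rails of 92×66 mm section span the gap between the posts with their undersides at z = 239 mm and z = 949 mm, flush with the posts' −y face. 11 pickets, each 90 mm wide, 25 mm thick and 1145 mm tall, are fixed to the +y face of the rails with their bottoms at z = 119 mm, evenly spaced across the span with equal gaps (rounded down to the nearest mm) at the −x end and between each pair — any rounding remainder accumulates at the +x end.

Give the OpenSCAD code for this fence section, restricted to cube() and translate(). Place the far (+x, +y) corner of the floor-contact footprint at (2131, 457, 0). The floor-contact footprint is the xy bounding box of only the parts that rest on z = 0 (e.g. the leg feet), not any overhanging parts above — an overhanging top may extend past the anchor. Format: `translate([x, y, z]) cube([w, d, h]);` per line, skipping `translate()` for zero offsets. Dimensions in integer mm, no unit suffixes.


translate([439, 365, 0]) cube([92, 92, 1266]);
translate([2039, 365, 0]) cube([92, 92, 1266]);
translate([531, 365, 239]) cube([1508, 92, 66]);
translate([531, 365, 949]) cube([1508, 92, 66]);
translate([574, 457, 119]) cube([90, 25, 1145]);
translate([707, 457, 119]) cube([90, 25, 1145]);
translate([840, 457, 119]) cube([90, 25, 1145]);
translate([973, 457, 119]) cube([90, 25, 1145]);
translate([1106, 457, 119]) cube([90, 25, 1145]);
translate([1239, 457, 119]) cube([90, 25, 1145]);
translate([1372, 457, 119]) cube([90, 25, 1145]);
translate([1505, 457, 119]) cube([90, 25, 1145]);
translate([1638, 457, 119]) cube([90, 25, 1145]);
translate([1771, 457, 119]) cube([90, 25, 1145]);
translate([1904, 457, 119]) cube([90, 25, 1145]);


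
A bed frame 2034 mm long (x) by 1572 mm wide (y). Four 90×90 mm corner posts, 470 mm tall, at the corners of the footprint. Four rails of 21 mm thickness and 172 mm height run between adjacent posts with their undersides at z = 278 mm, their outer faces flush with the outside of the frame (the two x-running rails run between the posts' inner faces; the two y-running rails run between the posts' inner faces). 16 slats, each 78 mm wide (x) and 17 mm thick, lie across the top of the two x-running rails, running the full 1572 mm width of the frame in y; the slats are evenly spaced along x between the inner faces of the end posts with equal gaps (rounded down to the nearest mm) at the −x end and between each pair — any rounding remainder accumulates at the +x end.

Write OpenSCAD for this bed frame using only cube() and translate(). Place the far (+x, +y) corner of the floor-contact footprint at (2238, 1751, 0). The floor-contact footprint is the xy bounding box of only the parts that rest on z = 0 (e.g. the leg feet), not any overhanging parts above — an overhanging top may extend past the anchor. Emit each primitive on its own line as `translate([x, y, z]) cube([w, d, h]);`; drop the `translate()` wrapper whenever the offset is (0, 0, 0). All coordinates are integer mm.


translate([204, 179, 0]) cube([90, 90, 470]);
translate([204, 1661, 0]) cube([90, 90, 470]);
translate([2148, 179, 0]) cube([90, 90, 470]);
translate([2148, 1661, 0]) cube([90, 90, 470]);
translate([294, 179, 278]) cube([1854, 21, 172]);
translate([294, 1730, 278]) cube([1854, 21, 172]);
translate([204, 269, 278]) cube([21, 1392, 172]);
translate([2217, 269, 278]) cube([21, 1392, 172]);
translate([329, 179, 450]) cube([78, 1572, 17]);
translate([442, 179, 450]) cube([78, 1572, 17]);
translate([555, 179, 450]) cube([78, 1572, 17]);
translate([668, 179, 450]) cube([78, 1572, 17]);
translate([781, 179, 450]) cube([78, 1572, 17]);
translate([894, 179, 450]) cube([78, 1572, 17]);
translate([1007, 179, 450]) cube([78, 1572, 17]);
translate([1120, 179, 450]) cube([78, 1572, 17]);
translate([1233, 179, 450]) cube([78, 1572, 17]);
translate([1346, 179, 450]) cube([78, 1572, 17]);
translate([1459, 179, 450]) cube([78, 1572, 17]);
translate([1572, 179, 450]) cube([78, 1572, 17]);
translate([1685, 179, 450]) cube([78, 1572, 17]);
translate([1798, 179, 450]) cube([78, 1572, 17]);
translate([1911, 179, 450]) cube([78, 1572, 17]);
translate([2024, 179, 450]) cube([78, 1572, 17]);


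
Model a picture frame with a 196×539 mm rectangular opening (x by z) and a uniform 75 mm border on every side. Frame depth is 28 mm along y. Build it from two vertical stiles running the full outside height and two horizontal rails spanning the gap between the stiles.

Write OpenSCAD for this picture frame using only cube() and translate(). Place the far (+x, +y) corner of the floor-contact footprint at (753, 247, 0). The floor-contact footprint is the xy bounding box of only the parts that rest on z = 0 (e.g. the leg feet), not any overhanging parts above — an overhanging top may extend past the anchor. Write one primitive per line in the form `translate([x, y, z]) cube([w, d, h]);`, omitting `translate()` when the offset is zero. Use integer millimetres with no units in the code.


translate([407, 219, 0]) cube([75, 28, 689]);
translate([678, 219, 0]) cube([75, 28, 689]);
translate([482, 219, 0]) cube([196, 28, 75]);
translate([482, 219, 614]) cube([196, 28, 75]);


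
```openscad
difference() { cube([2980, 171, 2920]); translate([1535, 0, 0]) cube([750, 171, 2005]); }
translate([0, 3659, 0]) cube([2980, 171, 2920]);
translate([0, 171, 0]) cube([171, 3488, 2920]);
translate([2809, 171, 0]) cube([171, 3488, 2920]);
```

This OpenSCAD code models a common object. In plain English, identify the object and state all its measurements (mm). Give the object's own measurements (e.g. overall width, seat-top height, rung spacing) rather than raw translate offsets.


A single room: four walls, each 2920 mm tall and 171 mm thick, enclosing an outside footprint 2980×3830 mm (x × y), no floor or roof. The front and back walls (−y and +y sides) run the full x-width; the side walls fit between their inner faces. A door opening 750 mm wide and 2005 mm tall is cut through the front wall from the floor up, its −x edge 1535 mm from the wall's −x end.


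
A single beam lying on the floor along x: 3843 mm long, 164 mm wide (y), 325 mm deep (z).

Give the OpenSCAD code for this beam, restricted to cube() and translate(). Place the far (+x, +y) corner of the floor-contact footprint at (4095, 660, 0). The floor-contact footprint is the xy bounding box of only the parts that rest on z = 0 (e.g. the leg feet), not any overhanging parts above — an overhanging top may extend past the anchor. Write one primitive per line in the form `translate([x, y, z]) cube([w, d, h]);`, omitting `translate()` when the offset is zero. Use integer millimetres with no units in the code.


translate([252, 496, 0]) cube([3843, 164, 325]);


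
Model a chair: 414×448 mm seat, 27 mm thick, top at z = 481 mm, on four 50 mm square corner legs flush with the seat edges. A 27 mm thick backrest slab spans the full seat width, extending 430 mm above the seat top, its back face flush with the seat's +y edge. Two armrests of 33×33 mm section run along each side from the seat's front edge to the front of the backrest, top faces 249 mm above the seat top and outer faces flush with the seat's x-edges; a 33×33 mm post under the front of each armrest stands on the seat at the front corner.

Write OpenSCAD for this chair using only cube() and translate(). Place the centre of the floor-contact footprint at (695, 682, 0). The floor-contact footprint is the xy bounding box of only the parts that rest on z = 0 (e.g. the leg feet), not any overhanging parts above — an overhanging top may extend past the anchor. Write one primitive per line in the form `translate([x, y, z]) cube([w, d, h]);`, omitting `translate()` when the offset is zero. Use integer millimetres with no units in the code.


// leg_h = 481 - 27 = 454
// arm post h = 249 - 33 = 216
translate([488, 458, 454]) cube([414, 448, 27]);
translate([488, 458, 0]) cube([50, 50, 454]);
translate([852, 458, 0]) cube([50, 50, 454]);
translate([488, 856, 0]) cube([50, 50, 454]);
translate([852, 856, 0]) cube([50, 50, 454]);
translate([488, 879, 481]) cube([414, 27, 430]);
translate([488, 458, 697]) cube([33, 421, 33]);
translate([869, 458, 697]) cube([33, 421, 33]);
translate([488, 458, 481]) cube([33, 33, 216]);
translate([869, 458, 481]) cube([33, 33, 216]);


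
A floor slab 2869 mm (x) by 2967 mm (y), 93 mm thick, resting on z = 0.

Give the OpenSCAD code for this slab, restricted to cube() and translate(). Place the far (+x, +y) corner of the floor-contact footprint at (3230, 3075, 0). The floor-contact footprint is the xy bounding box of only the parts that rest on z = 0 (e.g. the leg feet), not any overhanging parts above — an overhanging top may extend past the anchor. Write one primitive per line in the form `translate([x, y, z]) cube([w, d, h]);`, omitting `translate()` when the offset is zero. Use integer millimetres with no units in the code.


translate([361, 108, 0]) cube([2869, 2967, 93]);


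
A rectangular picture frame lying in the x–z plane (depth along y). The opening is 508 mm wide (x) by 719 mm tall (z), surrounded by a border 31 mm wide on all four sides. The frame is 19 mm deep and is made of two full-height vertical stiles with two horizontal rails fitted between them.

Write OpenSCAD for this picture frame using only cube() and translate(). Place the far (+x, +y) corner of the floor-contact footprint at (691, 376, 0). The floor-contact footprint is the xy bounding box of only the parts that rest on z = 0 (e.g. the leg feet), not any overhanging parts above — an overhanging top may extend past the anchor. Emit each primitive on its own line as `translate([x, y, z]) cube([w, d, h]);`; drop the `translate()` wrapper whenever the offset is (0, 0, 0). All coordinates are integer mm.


translate([121, 357, 0]) cube([31, 19, 781]);
translate([660, 357, 0]) cube([31, 19, 781]);
translate([152, 357, 0]) cube([508, 19, 31]);
translate([152, 357, 750]) cube([508, 19, 31]);


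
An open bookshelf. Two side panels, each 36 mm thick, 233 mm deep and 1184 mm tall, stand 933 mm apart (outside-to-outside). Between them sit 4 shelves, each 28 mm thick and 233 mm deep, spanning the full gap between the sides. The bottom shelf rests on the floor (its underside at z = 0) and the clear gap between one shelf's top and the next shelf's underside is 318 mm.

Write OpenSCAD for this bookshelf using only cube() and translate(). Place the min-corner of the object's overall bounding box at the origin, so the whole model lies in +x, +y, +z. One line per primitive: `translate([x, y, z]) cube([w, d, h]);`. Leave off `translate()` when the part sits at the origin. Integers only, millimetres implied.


cube([36, 233, 1184]);
translate([897, 0, 0]) cube([36, 233, 1184]);
translate([36, 0, 0]) cube([861, 233, 28]);
translate([36, 0, 346]) cube([861, 233, 28]);
translate([36, 0, 692]) cube([861, 233, 28]);
translate([36, 0, 1038]) cube([861, 233, 28]);


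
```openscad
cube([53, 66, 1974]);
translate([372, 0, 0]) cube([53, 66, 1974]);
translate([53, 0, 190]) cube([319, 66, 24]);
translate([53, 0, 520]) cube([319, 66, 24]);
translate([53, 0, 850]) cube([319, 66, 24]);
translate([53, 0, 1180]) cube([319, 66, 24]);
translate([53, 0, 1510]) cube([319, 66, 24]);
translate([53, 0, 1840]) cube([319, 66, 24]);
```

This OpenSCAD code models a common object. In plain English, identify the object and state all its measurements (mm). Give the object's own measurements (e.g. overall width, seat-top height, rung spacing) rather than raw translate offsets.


A straight ladder. Two 53×66 mm vertical rails, 1974 mm tall, stand 425 mm apart (outside-to-outside) with their front faces coplanar on the −y side. 6 rungs, each 66 mm deep and 24 mm tall, span between the inner faces of the rails, front faces flush with the rails. The lowest rung's underside is at z = 190 mm and rungs are spaced 330 mm apart (underside to underside).


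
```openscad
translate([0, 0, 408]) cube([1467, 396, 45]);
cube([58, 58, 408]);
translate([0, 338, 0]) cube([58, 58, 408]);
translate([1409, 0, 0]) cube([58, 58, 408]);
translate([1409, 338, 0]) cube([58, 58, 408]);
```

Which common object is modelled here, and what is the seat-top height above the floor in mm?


A bench. The seat-top height is 453 mm.

A long slab on four corner posts — a bench. The slab sits at z = 408 with thickness 45, so the top is 408 + 45 = 453 mm.


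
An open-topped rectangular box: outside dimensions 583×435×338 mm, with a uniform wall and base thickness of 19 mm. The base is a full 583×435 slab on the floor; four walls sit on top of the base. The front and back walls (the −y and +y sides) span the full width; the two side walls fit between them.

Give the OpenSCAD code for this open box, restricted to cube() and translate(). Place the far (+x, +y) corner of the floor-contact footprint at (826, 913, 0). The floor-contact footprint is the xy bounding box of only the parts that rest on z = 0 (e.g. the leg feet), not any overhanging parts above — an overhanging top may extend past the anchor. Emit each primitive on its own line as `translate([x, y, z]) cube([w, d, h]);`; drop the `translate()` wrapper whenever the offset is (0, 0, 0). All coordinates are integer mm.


translate([243, 478, 0]) cube([583, 435, 19]);
translate([243, 478, 19]) cube([583, 19, 319]);
translate([243, 894, 19]) cube([583, 19, 319]);
translate([243, 497, 19]) cube([19, 397, 319]);
translate([807, 497, 19]) cube([19, 397, 319]);


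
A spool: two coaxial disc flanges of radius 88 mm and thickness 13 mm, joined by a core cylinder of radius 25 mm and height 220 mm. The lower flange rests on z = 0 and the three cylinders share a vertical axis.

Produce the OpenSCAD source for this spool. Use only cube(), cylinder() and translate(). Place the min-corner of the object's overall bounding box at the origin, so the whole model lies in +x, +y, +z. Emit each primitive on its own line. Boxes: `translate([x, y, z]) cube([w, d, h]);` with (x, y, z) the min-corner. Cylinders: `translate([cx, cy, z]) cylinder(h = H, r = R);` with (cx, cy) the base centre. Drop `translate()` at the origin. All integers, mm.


translate([88, 88, 0]) cylinder(h = 13, r = 88);
translate([88, 88, 13]) cylinder(h = 220, r = 25);
translate([88, 88, 233]) cylinder(h = 13, r = 88);


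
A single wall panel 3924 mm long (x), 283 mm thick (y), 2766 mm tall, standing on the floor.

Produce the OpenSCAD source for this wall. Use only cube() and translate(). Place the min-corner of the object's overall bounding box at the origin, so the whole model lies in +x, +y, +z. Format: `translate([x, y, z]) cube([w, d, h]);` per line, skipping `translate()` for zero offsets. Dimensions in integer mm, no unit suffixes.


cube([3924, 283, 2766]);


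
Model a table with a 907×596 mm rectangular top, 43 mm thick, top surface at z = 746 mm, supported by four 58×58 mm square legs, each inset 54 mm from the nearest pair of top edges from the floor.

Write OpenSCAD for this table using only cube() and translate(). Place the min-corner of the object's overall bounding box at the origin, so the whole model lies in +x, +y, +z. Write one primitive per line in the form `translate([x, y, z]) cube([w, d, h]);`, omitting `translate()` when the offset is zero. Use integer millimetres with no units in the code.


// leg_h = 746 - 43 = 703
translate([0, 0, 703]) cube([907, 596, 43]);
translate([54, 54, 0]) cube([58, 58, 703]);
translate([795, 54, 0]) cube([58, 58, 703]);
translate([54, 484, 0]) cube([58, 58, 703]);
translate([795, 484, 0]) cube([58, 58, 703]);


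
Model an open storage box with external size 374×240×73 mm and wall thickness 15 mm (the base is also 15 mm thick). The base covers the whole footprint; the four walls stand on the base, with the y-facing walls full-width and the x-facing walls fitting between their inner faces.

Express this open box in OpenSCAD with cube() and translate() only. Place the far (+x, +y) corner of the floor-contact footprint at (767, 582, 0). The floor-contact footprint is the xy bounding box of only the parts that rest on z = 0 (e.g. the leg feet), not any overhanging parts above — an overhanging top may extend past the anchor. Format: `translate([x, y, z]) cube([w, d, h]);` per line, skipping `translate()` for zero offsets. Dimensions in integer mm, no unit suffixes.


translate([393, 342, 0]) cube([374, 240, 15]);
translate([393, 342, 15]) cube([374, 15, 58]);
translate([393, 567, 15]) cube([374, 15, 58]);
translate([393, 357, 15]) cube([15, 210, 58]);
translate([752, 357, 15]) cube([15, 210, 58]);


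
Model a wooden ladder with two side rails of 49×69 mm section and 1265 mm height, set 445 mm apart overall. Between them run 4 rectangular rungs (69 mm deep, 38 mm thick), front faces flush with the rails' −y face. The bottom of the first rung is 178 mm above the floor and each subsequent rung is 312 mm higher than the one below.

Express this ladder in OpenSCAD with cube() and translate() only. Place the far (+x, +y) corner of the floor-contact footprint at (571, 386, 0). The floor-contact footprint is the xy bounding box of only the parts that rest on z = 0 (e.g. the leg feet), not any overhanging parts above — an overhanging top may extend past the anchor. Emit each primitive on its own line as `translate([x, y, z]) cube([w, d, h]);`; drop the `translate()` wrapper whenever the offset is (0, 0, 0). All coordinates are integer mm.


translate([126, 317, 0]) cube([49, 69, 1265]);
translate([522, 317, 0]) cube([49, 69, 1265]);
translate([175, 317, 178]) cube([347, 69, 38]);
translate([175, 317, 490]) cube([347, 69, 38]);
translate([175, 317, 802]) cube([347, 69, 38]);
translate([175, 317, 1114]) cube([347, 69, 38]);


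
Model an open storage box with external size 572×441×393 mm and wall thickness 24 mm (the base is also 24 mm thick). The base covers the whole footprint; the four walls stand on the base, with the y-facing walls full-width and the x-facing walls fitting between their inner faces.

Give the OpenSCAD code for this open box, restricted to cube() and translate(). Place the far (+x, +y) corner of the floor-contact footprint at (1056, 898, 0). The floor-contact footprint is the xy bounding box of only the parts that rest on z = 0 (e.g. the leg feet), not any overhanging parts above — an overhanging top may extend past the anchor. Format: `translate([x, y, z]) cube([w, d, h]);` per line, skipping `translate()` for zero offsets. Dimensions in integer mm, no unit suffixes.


translate([484, 457, 0]) cube([572, 441, 24]);
translate([484, 457, 24]) cube([572, 24, 369]);
translate([484, 874, 24]) cube([572, 24, 369]);
translate([484, 481, 24]) cube([24, 393, 369]);
translate([1032, 481, 24]) cube([24, 393, 369]);


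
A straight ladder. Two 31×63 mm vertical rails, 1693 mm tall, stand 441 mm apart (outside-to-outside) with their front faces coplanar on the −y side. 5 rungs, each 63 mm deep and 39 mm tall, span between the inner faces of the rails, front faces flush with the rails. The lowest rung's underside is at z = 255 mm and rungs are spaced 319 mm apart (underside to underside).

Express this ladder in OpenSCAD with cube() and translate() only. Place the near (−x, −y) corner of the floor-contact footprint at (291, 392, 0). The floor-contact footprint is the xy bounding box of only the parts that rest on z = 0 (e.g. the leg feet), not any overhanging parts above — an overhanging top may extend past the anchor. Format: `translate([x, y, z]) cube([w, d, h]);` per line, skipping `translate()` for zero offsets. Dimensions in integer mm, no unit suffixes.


translate([291, 392, 0]) cube([31, 63, 1693]);
translate([701, 392, 0]) cube([31, 63, 1693]);
translate([322, 392, 255]) cube([379, 63, 39]);
translate([322, 392, 574]) cube([379, 63, 39]);
translate([322, 392, 893]) cube([379, 63, 39]);
translate([322, 392, 1212]) cube([379, 63, 39]);
translate([322, 392, 1531]) cube([379, 63, 39]);


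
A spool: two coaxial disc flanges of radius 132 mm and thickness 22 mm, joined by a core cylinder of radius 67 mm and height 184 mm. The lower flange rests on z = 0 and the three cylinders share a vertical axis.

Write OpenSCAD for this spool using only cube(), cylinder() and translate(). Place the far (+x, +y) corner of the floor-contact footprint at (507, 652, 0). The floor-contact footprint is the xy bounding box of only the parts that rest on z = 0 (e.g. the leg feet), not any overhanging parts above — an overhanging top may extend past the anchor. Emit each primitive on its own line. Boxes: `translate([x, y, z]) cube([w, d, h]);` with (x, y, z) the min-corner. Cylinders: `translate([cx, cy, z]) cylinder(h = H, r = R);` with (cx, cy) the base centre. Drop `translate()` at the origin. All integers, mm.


translate([375, 520, 0]) cylinder(h = 22, r = 132);
translate([375, 520, 22]) cylinder(h = 184, r = 67);
translate([375, 520, 206]) cylinder(h = 22, r = 132);


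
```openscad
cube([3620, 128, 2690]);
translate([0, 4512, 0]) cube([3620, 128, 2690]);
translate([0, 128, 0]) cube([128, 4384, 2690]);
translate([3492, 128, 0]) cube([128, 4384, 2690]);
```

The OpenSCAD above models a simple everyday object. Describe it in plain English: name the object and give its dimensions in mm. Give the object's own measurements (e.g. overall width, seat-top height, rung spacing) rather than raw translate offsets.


The wall frame of a small rectangular building: four walls, each 2690 mm tall and 128 mm thick, enclosing a footprint 3620 mm (x) by 4640 mm (y) outside-to-outside, with no floor or roof. The front and back walls (the −y and +y sides) span the full width; the two side walls fit between them.


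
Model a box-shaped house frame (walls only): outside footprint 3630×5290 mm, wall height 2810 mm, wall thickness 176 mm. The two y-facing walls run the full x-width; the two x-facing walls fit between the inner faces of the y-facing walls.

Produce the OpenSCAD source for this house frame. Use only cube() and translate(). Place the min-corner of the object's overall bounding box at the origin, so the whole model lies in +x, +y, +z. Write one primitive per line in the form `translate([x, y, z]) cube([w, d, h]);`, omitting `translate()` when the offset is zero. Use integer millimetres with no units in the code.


cube([3630, 176, 2810]);
translate([0, 5114, 0]) cube([3630, 176, 2810]);
translate([0, 176, 0]) cube([176, 4938, 2810]);
translate([3454, 176, 0]) cube([176, 4938, 2810]);


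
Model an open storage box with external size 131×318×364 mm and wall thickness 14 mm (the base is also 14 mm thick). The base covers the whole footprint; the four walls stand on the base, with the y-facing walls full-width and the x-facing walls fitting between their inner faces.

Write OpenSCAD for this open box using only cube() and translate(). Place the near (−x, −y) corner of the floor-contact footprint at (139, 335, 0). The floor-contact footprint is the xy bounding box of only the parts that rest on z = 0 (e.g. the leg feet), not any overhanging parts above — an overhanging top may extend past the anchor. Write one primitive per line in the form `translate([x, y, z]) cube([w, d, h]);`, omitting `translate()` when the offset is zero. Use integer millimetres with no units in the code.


translate([139, 335, 0]) cube([131, 318, 14]);
translate([139, 335, 14]) cube([131, 14, 350]);
translate([139, 639, 14]) cube([131, 14, 350]);
translate([139, 349, 14]) cube([14, 290, 350]);
translate([256, 349, 14]) cube([14, 290, 350]);


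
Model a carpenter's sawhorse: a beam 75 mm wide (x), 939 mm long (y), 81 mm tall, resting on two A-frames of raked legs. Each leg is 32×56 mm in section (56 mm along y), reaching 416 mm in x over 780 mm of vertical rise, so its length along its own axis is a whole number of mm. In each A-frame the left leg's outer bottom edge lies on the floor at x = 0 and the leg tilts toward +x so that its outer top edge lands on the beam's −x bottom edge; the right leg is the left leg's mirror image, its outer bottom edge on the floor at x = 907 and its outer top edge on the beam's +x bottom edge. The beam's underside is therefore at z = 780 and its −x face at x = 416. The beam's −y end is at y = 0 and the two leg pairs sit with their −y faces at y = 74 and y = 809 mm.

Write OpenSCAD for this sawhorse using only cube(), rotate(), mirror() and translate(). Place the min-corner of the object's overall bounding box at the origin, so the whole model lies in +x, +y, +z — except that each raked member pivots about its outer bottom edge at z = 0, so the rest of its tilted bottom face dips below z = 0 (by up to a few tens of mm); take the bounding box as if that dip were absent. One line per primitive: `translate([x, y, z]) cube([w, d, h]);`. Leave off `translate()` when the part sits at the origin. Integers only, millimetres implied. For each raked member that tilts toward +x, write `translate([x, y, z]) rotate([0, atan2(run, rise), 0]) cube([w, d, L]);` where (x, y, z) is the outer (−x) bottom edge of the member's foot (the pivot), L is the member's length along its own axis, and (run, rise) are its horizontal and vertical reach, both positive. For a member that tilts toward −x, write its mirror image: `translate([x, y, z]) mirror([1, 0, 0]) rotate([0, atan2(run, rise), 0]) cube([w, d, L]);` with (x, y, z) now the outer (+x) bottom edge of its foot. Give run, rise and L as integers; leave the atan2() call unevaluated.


translate([416, 0, 780]) cube([75, 939, 81]);
translate([0, 74, 0]) rotate([0, atan2(416, 780), 0]) cube([32, 56, 884]);
translate([907, 74, 0]) mirror([1, 0, 0]) rotate([0, atan2(416, 780), 0]) cube([32, 56, 884]);
translate([0, 809, 0]) rotate([0, atan2(416, 780), 0]) cube([32, 56, 884]);
translate([907, 809, 0]) mirror([1, 0, 0]) rotate([0, atan2(416, 780), 0]) cube([32, 56, 884]);


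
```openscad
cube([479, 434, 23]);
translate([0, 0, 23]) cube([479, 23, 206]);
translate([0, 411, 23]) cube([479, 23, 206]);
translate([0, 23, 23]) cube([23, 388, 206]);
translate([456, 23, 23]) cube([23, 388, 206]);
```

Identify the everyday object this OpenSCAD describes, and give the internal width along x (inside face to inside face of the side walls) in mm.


An open box. The internal width is 433 mm.

A 479×434 base slab with four walls standing on it — an open box. The base is 479 mm wide and the walls are 23 mm thick, so the internal width is 479 − 2 × 23 = 433 mm.


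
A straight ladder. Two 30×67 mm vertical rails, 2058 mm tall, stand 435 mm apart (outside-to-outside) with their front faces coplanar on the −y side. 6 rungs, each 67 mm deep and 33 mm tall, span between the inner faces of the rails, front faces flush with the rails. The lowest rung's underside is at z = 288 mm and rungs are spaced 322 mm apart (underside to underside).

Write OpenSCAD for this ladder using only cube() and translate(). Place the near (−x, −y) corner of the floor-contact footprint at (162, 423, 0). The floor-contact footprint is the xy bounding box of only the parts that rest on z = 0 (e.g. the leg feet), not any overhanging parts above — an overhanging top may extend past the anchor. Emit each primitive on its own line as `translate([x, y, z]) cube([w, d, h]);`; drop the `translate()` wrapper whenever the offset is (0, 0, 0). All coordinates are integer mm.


translate([162, 423, 0]) cube([30, 67, 2058]);
translate([567, 423, 0]) cube([30, 67, 2058]);
translate([192, 423, 288]) cube([375, 67, 33]);
translate([192, 423, 610]) cube([375, 67, 33]);
translate([192, 423, 932]) cube([375, 67, 33]);
translate([192, 423, 1254]) cube([375, 67, 33]);
translate([192, 423, 1576]) cube([375, 67, 33]);
translate([192, 423, 1898]) cube([375, 67, 33]);


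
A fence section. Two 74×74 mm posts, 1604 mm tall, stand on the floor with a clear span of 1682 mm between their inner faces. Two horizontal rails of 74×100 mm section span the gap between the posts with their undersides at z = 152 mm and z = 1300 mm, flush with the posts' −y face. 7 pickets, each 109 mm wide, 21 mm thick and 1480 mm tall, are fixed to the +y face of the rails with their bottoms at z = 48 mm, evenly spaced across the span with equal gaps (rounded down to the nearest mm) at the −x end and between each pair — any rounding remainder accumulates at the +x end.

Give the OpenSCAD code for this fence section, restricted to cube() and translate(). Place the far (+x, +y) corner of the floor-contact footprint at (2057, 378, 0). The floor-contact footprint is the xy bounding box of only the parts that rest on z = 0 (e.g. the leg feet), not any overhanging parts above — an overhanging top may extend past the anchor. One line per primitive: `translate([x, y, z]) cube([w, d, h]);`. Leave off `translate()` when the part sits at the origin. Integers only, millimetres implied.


translate([227, 304, 0]) cube([74, 74, 1604]);
translate([1983, 304, 0]) cube([74, 74, 1604]);
translate([301, 304, 152]) cube([1682, 74, 100]);
translate([301, 304, 1300]) cube([1682, 74, 100]);
translate([415, 378, 48]) cube([109, 21, 1480]);
translate([638, 378, 48]) cube([109, 21, 1480]);
translate([861, 378, 48]) cube([109, 21, 1480]);
translate([1084, 378, 48]) cube([109, 21, 1480]);
translate([1307, 378, 48]) cube([109, 21, 1480]);
translate([1530, 378, 48]) cube([109, 21, 1480]);
translate([1753, 378, 48]) cube([109, 21, 1480]);


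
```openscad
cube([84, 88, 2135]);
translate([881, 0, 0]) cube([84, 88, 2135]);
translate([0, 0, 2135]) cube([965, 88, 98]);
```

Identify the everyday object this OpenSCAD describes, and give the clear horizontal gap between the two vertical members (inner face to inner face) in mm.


A door frame. The clear opening width is 797 mm.

Two 2135 mm tall posts with a header on top — a door frame. The left jamb is 84 mm wide at x = 0; the right jamb starts at x = 881. The clear opening is 881 − 84 = 797 mm.


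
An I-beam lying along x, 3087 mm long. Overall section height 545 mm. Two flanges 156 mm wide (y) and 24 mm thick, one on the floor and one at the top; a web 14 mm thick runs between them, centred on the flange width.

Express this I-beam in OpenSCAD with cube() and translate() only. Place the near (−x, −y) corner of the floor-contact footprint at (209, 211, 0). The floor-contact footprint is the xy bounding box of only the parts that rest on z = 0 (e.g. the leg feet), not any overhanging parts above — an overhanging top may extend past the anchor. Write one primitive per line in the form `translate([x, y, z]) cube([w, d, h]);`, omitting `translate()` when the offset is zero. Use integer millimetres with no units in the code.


translate([209, 211, 0]) cube([3087, 156, 24]);
translate([209, 282, 24]) cube([3087, 14, 497]);
translate([209, 211, 521]) cube([3087, 156, 24]);


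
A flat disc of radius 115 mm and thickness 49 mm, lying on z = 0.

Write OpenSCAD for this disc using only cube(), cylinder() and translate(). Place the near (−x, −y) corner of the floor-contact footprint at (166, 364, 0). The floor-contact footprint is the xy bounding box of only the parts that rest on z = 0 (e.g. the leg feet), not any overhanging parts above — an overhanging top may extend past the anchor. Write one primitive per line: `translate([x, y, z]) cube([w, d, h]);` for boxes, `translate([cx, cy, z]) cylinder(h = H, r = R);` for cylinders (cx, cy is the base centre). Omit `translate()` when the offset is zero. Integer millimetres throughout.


translate([281, 479, 0]) cylinder(h = 49, r = 115);


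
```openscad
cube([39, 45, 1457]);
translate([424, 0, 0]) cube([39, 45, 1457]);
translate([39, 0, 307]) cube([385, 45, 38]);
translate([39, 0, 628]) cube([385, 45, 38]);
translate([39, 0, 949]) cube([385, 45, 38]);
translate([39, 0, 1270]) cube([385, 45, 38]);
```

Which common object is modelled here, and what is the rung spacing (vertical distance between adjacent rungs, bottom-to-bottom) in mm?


A ladder. The rung spacing is 321 mm.

Two tall 39×45 posts with 4 short bars between them — a ladder. Adjacent rungs sit at z = 307 and z = 628, so the spacing is 628 − 307 = 321 mm.


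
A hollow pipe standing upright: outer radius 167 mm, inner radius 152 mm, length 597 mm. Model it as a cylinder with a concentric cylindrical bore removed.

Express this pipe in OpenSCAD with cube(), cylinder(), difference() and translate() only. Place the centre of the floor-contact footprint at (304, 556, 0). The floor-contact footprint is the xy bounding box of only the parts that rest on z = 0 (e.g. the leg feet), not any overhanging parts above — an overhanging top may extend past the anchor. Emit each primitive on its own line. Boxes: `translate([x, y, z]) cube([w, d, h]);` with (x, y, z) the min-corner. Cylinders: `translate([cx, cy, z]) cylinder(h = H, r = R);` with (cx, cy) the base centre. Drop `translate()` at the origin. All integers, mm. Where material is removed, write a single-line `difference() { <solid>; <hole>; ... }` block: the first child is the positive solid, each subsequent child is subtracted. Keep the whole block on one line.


difference() { translate([304, 556, 0]) cylinder(h = 597, r = 167); translate([304, 556, 0]) cylinder(h = 597, r = 152); }


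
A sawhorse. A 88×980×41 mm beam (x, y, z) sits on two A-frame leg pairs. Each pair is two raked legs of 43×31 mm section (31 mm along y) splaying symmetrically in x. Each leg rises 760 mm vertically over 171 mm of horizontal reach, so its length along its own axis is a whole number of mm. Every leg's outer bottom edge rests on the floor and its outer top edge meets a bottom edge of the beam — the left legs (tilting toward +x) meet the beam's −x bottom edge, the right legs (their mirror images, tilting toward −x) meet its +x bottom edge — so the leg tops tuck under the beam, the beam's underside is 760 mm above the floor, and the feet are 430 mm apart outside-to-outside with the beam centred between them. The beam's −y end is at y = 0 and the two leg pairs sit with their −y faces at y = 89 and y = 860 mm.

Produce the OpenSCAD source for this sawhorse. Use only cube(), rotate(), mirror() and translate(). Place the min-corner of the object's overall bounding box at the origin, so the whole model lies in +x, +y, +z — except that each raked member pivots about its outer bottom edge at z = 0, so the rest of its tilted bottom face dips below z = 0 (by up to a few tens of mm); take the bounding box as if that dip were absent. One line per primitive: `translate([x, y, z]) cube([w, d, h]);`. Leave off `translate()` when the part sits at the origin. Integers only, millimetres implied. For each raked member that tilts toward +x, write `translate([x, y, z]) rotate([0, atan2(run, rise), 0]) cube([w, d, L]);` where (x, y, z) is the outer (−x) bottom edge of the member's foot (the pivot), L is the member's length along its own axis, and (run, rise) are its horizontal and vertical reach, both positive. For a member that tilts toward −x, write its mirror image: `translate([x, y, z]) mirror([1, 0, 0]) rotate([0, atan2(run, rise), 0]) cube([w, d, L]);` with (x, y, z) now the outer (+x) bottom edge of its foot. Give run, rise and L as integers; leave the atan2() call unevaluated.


// leg length = √(171² + 760²) = 779
// right-leg outer foot x = 2·171 + 88 = 430
// beam min-corner = (171, 0, 760)
translate([171, 0, 760]) cube([88, 980, 41]);
translate([0, 89, 0]) rotate([0, atan2(171, 760), 0]) cube([43, 31, 779]);
translate([430, 89, 0]) mirror([1, 0, 0]) rotate([0, atan2(171, 760), 0]) cube([43, 31, 779]);
translate([0, 860, 0]) rotate([0, atan2(171, 760), 0]) cube([43, 31, 779]);
translate([430, 860, 0]) mirror([1, 0, 0]) rotate([0, atan2(171, 760), 0]) cube([43, 31, 779]);


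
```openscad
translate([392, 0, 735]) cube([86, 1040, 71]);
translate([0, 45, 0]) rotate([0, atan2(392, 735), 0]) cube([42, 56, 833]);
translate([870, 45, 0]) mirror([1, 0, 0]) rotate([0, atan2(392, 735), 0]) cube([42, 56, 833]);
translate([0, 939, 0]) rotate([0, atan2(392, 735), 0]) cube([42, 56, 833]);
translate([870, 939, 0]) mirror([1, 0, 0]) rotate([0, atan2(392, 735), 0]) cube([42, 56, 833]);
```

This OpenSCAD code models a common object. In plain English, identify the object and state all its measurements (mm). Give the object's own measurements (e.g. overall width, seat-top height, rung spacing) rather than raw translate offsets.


A sawhorse. A 86×1040×71 mm beam (x, y, z) sits on two A-frame leg pairs. Each pair is two raked legs of 42×56 mm section (56 mm along y) splaying symmetrically in x. Each leg rises 735 mm vertically over 392 mm of horizontal reach and is 833 mm long along its own axis. Every leg's outer bottom edge rests on the floor and its outer top edge meets a bottom edge of the beam — the left legs (tilting toward +x) meet the beam's −x bottom edge, the right legs (their mirror images, tilting toward −x) meet its +x bottom edge — so the leg tops tuck under the beam, the beam's underside is 735 mm above the floor, and the feet are 870 mm apart outside-to-outside with the beam centred between them. The two leg pairs are set in 45 mm from either end of the beam.


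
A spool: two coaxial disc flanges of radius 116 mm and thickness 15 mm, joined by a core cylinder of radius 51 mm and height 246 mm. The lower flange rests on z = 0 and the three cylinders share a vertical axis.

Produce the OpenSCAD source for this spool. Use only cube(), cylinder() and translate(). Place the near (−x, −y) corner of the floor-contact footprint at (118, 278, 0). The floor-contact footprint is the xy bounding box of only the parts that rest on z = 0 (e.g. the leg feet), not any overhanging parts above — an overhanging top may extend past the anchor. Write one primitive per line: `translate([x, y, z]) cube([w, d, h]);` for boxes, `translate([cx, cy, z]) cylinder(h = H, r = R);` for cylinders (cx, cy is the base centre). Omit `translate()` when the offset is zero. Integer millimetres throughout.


translate([234, 394, 0]) cylinder(h = 15, r = 116);
translate([234, 394, 15]) cylinder(h = 246, r = 51);
translate([234, 394, 261]) cylinder(h = 15, r = 116);
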